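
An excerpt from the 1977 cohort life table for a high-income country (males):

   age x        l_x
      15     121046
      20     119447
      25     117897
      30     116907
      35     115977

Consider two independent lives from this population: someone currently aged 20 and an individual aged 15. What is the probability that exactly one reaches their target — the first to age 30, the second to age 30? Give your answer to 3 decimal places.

p₁ = l_30/l_20 = 116907/119447 = 0.978735; p₂ = l_30/l_15 = 116907/121046 = 0.965806.
P(exactly one) = p₁(1−p₂) + (1−p₁)p₂ = 0.033467 + 0.020538 = 0.054005.

0.054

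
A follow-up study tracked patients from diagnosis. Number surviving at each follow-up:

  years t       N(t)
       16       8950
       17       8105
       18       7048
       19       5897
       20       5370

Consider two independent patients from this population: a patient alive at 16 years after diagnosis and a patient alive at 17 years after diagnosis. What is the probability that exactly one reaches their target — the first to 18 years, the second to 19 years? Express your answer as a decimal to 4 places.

p₁ = N(18)/N(16) = 7048/8950 = 0.787486; p₂ = N(19)/N(17) = 5897/8105 = 0.727576.
P(exactly one) = p₁(1−p₂) + (1−p₁)p₂ = 0.214530 + 0.154620 = 0.369150.

0.3692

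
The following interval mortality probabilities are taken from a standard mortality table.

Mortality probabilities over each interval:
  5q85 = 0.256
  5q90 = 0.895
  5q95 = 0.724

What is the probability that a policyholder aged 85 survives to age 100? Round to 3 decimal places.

0.022

The overall survival probability is (1 − 0.256) × (1 − 0.895) × (1 − 0.724).
= 0.744 × 0.105 × 0.276 = 0.021561.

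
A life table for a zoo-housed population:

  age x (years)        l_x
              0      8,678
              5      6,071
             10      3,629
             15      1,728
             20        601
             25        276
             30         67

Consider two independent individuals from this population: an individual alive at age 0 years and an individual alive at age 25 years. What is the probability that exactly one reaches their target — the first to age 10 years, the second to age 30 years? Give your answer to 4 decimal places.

p₁ = l_10/l_0 = 3,629/8,678 = 0.418184; p₂ = l_30/l_25 = 67/276 = 0.242754.
P(exactly one) = p₁(1−p₂) + (1−p₁)p₂ = 0.316668 + 0.141238 = 0.457906.

0.4579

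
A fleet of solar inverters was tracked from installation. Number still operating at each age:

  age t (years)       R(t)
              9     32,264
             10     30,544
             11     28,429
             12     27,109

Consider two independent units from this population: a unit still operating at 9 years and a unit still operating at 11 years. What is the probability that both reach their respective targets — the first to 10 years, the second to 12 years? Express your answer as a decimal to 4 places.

0.9027

p₁ = R(10)/R(9) = 30,544/32,264 = 0.946690; p₂ = R(12)/R(11) = 27,109/28,429 = 0.953569.
P(both) = p₁ × p₂ = 0.946690 × 0.953569 = 0.902734.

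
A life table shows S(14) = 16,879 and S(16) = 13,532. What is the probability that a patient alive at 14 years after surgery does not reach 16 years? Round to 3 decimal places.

P(die before 16 | alive at 14) = 1 − S(16)/S(14) = 1 − 13,532/16,879 = (3,347)/16,879 = 0.198294.

0.198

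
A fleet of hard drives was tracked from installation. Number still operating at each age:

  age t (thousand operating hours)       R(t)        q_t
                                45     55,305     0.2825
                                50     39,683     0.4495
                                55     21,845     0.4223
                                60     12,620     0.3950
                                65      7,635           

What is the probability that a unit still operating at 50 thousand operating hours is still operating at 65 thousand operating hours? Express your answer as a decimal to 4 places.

The conditional survival probability is R(65)/R(50) = 7,635/39,683 = 0.192400.

0.1924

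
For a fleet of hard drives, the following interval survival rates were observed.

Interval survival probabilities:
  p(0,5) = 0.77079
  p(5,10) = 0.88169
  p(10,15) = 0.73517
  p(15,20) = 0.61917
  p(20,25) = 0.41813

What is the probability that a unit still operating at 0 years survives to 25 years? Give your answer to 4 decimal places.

0.1293

Chaining the interval survival probabilities: 0.77079 × 0.88169 × 0.73517 × 0.61917 × 0.41813.
= 0.129348.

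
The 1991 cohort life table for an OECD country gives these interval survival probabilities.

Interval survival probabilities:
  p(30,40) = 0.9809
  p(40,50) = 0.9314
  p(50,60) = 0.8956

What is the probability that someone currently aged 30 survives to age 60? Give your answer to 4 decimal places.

0.8182

P(survive 30→60) = 0.9809 × 0.9314 × 0.8956.
= 0.818229.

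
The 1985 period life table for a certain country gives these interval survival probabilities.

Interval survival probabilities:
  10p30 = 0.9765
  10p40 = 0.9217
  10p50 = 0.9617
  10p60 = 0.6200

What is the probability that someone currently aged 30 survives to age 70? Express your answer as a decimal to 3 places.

0.537

Chaining the interval survival probabilities: 0.9765 × 0.9217 × 0.9617 × 0.6200.
= 0.536652.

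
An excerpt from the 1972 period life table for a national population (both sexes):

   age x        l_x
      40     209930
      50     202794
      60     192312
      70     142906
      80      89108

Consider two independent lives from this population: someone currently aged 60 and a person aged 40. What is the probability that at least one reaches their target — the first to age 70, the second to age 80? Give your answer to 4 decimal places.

0.8521

p₁ = l_70/l_60 = 142906/192312 = 0.743095; p₂ = l_80/l_40 = 89108/209930 = 0.424465.
P(at least one) = 1 − (1−p₁)(1−p₂) = 1 − 0.256905 × 0.575535 = 0.852142.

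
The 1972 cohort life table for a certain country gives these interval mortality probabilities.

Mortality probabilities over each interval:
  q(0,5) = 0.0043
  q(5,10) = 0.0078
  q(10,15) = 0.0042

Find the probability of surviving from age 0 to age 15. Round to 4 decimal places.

Chaining the interval survival probabilities: (1 − 0.0043) × (1 − 0.0078) × (1 − 0.0042).
= 0.9957 × 0.9922 × 0.9958 = 0.983784.

0.9838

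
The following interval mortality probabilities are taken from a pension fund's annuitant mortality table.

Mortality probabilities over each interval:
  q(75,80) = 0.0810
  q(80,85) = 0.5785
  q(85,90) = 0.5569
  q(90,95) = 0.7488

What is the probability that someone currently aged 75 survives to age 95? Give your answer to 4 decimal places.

0.0431

P(survive 75→95) = (1 − 0.0810) × (1 − 0.5785) × (1 − 0.5569) × (1 − 0.7488).
= 0.9190 × 0.4215 × 0.4431 × 0.2512 = 0.043116.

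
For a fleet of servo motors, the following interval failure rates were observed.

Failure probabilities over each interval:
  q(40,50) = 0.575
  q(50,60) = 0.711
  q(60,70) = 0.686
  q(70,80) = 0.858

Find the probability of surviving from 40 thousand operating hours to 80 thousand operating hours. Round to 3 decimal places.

Survival from 40 to 80 is the product of surviving each interval: (1 − 0.575) × (1 − 0.711) × (1 − 0.686) × (1 − 0.858).
= 0.425 × 0.289 × 0.314 × 0.142 = 0.005477.

0.005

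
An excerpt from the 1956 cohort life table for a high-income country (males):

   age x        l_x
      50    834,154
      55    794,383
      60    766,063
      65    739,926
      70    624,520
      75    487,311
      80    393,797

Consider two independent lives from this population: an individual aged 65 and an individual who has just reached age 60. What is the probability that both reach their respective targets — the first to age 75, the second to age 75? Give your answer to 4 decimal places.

p₁ = l_75/l_65 = 487,311/739,926 = 0.658594; p₂ = l_75/l_60 = 487,311/766,063 = 0.636124.
P(both) = p₁ × p₂ = 0.658594 × 0.636124 = 0.418947.

0.4189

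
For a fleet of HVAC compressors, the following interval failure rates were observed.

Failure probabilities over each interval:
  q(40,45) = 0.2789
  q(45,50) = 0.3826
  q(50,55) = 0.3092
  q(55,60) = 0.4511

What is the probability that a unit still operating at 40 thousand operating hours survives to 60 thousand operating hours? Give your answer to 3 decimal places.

The overall survival probability is (1 − 0.2789) × (1 − 0.3826) × (1 − 0.3092) × (1 − 0.4511).
= 0.7211 × 0.6174 × 0.6908 × 0.5489 = 0.168814.

0.169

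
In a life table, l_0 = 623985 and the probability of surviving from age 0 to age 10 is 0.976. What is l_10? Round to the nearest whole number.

609009

l_10 = l_0 × p = 623985 × 0.976 = 609009.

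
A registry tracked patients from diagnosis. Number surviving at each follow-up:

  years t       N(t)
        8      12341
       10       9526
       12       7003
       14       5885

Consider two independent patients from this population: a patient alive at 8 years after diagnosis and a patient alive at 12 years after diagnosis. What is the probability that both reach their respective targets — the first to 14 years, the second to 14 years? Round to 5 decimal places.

0.40074

p₁ = N(14)/N(8) = 5885/12341 = 0.476866; p₂ = N(14)/N(12) = 5885/7003 = 0.840354.
P(both) = p₁ × p₂ = 0.476866 × 0.840354 = 0.400736.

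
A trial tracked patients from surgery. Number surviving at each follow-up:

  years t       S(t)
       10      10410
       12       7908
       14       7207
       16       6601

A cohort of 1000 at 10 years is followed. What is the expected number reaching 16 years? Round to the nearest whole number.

The relevant probability is 6601/10410 = 0.634102.
Expected number = 1000 × 0.634102 = 634.

634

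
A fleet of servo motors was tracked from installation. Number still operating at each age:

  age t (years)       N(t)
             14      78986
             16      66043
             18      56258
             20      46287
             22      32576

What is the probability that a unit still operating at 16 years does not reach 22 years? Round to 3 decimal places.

P(fail before 22 | operational at 16) = 1 − N(22)/N(16) = 1 − 32576/66043 = (33467)/66043 = 0.506746.

0.507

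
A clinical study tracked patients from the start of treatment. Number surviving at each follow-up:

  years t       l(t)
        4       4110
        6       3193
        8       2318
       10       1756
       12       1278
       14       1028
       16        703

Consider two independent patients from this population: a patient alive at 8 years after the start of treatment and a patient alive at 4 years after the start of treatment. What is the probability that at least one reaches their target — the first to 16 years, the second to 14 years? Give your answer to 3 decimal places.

0.478

p₁ = l(16)/l(8) = 703/2318 = 0.303279; p₂ = l(14)/l(4) = 1028/4110 = 0.250122.
P(at least one) = 1 − (1−p₁)(1−p₂) = 1 − 0.696721 × 0.749878 = 0.477544.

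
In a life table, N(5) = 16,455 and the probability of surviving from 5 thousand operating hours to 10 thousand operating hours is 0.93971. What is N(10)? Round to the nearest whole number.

N(10) = N(5) × p = 16,455 × 0.93971 = 15463.

15463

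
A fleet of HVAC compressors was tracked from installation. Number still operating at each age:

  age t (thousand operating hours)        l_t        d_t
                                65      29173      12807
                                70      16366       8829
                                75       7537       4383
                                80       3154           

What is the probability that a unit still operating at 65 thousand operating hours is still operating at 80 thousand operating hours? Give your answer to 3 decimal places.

The conditional survival probability is l_80/l_65 = 3154/29173 = 0.108114.

0.108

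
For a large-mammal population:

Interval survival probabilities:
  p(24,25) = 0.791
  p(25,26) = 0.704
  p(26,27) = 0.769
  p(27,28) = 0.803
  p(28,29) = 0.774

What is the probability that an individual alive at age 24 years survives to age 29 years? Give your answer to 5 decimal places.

0.26615

Survival from 24 to 29 is the product of surviving each interval: 0.791 × 0.704 × 0.769 × 0.803 × 0.774.
= 0.266153.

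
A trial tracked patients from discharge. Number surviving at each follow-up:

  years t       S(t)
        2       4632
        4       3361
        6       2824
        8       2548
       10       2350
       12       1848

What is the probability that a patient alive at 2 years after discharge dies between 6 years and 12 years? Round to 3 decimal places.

0.211

This is the probability of reaching 6 but not 12, conditional on being alive at 2: (S(6) − S(12)) / S(2).
= (2824 − 1848) / 4632 = 976 / 4632 = 0.210708.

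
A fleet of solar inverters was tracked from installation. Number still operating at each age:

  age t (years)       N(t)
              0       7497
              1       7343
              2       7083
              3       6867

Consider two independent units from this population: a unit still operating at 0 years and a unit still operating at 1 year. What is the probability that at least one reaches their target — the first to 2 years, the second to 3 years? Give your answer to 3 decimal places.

0.996

p₁ = N(2)/N(0) = 7083/7497 = 0.944778; p₂ = N(3)/N(1) = 6867/7343 = 0.935176.
P(at least one) = 1 − (1−p₁)(1−p₂) = 1 − 0.055222 × 0.064824 = 0.996420.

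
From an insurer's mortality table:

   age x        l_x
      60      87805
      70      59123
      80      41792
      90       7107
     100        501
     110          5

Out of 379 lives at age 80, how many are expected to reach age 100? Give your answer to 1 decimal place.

4.5

The relevant probability is 501/41792 = 0.011988.
Expected number = 379 × 0.011988 = 4.5.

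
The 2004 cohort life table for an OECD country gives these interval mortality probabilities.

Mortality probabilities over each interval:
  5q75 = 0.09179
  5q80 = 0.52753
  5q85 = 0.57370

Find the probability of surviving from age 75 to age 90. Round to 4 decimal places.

The overall survival probability is (1 − 0.09179) × (1 − 0.52753) × (1 − 0.57370).
= 0.90821 × 0.47247 × 0.42630 = 0.182926.

0.1829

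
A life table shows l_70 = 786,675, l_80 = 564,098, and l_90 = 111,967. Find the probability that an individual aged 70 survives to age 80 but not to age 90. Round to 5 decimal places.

0.57474

We want 10|10q70 = (l_80 − l_90)/l_70.
This is the probability of reaching 80 but not 90, conditional on being alive at 70: (l_80 − l_90) / l_70.
= (564,098 − 111,967) / 786,675 = 452,131 / 786,675 = 0.574737.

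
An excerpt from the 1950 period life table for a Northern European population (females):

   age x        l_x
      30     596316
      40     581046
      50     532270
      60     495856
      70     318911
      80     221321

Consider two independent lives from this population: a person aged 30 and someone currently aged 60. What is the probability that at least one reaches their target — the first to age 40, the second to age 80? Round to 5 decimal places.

p₁ = l_40/l_30 = 581046/596316 = 0.974393; p₂ = l_80/l_60 = 221321/495856 = 0.446341.
P(at least one) = 1 − (1−p₁)(1−p₂) = 1 − 0.025607 × 0.553659 = 0.985822.

0.98582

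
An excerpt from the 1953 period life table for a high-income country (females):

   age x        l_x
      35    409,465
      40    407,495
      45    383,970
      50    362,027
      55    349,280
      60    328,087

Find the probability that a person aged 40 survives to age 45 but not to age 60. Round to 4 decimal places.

0.1371

This is the probability of reaching 45 but not 60, conditional on being alive at 40: (l_45 − l_60) / l_40.
= (383,970 − 328,087) / 407,495 = 55,883 / 407,495 = 0.137138.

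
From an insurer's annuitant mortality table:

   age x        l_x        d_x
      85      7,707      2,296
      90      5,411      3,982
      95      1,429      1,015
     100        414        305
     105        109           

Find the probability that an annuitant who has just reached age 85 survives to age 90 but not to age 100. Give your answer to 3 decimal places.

This is the probability of reaching 90 but not 100, conditional on being alive at 85: (l_90 − l_100) / l_85.
= (5,411 − 414) / 7,707 = 4,997 / 7,707 = 0.648372.

0.648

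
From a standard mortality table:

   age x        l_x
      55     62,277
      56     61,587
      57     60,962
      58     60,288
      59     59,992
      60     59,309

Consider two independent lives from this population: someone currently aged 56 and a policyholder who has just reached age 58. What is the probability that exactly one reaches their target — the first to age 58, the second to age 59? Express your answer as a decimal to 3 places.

0.026

p₁ = l_58/l_56 = 60,288/61,587 = 0.978908; p₂ = l_59/l_58 = 59,992/60,288 = 0.995090.
P(exactly one) = p₁(1−p₂) + (1−p₁)p₂ = 0.004806 + 0.020988 = 0.025795.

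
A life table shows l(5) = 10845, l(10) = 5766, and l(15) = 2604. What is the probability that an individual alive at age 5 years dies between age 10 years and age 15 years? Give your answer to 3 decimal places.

0.292

This is the probability of reaching 10 but not 15, conditional on being alive at 5: (l(10) − l(15)) / l(5).
= (5766 − 2604) / 10845 = 3162 / 10845 = 0.291563.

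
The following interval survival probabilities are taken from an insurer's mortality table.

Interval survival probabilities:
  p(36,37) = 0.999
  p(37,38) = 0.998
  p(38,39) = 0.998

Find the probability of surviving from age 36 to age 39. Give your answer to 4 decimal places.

0.9950

Chaining the interval survival probabilities: 0.999 × 0.998 × 0.998.
= 0.995008.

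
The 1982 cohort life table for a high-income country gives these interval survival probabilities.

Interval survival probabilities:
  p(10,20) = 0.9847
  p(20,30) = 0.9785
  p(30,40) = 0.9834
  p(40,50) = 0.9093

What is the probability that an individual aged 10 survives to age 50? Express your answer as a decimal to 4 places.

0.8616

P(survive 10→50) = 0.9847 × 0.9785 × 0.9834 × 0.9093.
= 0.861593.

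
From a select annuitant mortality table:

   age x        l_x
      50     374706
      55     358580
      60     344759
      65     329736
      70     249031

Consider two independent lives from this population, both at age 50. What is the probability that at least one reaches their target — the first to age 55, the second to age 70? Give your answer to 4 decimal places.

p₁ = l_55/l_50 = 358580/374706 = 0.956964; p₂ = l_70/l_50 = 249031/374706 = 0.664604.
P(at least one) = 1 − (1−p₁)(1−p₂) = 1 − 0.043036 × 0.335396 = 0.985566.

0.9856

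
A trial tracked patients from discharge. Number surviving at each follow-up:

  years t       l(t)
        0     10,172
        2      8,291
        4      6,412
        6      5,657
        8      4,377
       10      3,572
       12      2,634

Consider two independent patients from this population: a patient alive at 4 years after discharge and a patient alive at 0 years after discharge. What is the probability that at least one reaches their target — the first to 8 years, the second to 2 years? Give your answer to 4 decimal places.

p₁ = l(8)/l(4) = 4,377/6,412 = 0.682626; p₂ = l(2)/l(0) = 8,291/10,172 = 0.815081.
P(at least one) = 1 − (1−p₁)(1−p₂) = 1 − 0.317374 × 0.184919 = 0.941312.

0.9413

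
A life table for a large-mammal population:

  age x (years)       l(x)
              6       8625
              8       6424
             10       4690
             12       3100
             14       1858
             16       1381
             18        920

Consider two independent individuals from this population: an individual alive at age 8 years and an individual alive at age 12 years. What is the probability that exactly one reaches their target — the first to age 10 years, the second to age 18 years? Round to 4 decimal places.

p₁ = l(10)/l(8) = 4690/6424 = 0.730075; p₂ = l(18)/l(12) = 920/3100 = 0.296774.
P(exactly one) = p₁(1−p₂) + (1−p₁)p₂ = 0.513408 + 0.080107 = 0.593514.

0.5935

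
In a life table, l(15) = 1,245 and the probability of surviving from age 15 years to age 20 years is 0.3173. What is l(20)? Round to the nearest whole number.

395

l(20) = l(15) × p = 1,245 × 0.3173 = 395.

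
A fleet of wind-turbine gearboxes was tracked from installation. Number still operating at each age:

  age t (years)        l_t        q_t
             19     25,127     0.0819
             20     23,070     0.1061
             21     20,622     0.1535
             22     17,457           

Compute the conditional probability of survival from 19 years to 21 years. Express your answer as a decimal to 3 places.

The conditional survival probability is l_21/l_19 = 20,622/25,127 = 0.820711.

0.821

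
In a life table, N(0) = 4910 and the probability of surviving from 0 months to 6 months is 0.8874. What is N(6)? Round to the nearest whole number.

4357

N(6) = N(0) × p = 4910 × 0.8874 = 4357.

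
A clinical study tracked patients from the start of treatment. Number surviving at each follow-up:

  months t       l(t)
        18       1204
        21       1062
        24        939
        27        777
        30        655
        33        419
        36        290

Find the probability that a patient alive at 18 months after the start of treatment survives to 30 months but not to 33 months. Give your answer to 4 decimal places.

0.1960

This is the probability of reaching 30 but not 33, conditional on being alive at 18: (l(30) − l(33)) / l(18).
= (655 − 419) / 1204 = 236 / 1204 = 0.196013.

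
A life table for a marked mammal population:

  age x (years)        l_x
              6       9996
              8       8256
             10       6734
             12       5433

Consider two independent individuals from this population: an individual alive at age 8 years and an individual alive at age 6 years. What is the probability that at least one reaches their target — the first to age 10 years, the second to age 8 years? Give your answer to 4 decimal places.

0.9679

p₁ = l_10/l_8 = 6734/8256 = 0.815649; p₂ = l_8/l_6 = 8256/9996 = 0.825930.
P(at least one) = 1 − (1−p₁)(1−p₂) = 1 − 0.184351 × 0.174070 = 0.967910.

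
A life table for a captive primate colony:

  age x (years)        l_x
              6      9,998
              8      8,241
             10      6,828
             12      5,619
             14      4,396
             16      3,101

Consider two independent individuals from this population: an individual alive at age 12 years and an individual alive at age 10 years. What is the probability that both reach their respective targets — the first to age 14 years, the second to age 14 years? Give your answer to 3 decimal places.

0.504

p₁ = l_14/l_12 = 4,396/5,619 = 0.782346; p₂ = l_14/l_10 = 4,396/6,828 = 0.643820.
P(both) = p₁ × p₂ = 0.782346 × 0.643820 = 0.503690.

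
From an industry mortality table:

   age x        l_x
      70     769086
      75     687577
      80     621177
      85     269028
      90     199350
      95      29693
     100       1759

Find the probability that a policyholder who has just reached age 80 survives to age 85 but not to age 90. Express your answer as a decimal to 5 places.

0.11217

We want 5|5q80 = (l_85 − l_90)/l_80.
This is the probability of reaching 85 but not 90, conditional on being alive at 80: (l_85 − l_90) / l_80.
= (269028 − 199350) / 621177 = 69678 / 621177 = 0.112171.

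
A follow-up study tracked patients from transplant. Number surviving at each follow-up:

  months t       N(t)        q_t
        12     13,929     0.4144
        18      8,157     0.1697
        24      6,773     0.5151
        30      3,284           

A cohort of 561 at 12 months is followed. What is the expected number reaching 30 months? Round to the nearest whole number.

The relevant probability is 3,284/13,929 = 0.235767.
Expected number = 561 × 0.235767 = 132.

132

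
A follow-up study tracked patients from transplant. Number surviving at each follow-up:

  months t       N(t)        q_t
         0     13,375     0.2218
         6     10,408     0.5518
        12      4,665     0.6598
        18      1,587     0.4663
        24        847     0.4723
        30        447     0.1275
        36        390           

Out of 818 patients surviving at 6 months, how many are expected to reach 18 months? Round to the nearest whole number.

The relevant probability is 1,587/10,408 = 0.152479.
Expected number = 818 × 0.152479 = 125.

125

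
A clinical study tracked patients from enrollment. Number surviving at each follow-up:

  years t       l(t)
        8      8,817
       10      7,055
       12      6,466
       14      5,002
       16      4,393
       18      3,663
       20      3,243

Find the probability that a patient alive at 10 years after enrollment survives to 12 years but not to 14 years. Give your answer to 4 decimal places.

0.2075

This is the probability of reaching 12 but not 14, conditional on being alive at 10: (l(12) − l(14)) / l(10).
= (6,466 − 5,002) / 7,055 = 1,464 / 7,055 = 0.207512.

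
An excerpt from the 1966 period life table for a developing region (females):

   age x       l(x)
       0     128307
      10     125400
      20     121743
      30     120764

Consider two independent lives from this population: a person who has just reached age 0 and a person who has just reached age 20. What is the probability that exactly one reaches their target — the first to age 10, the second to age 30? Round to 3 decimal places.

0.030

p₁ = l(10)/l(0) = 125400/128307 = 0.977343; p₂ = l(30)/l(20) = 120764/121743 = 0.991958.
P(exactly one) = p₁(1−p₂) + (1−p₁)p₂ = 0.007860 + 0.022475 = 0.030335.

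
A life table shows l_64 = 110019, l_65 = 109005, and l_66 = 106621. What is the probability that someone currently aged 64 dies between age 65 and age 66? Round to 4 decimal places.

We want 1|1q64 = (l_65 − l_66)/l_64.
This is the probability of reaching 65 but not 66, conditional on being alive at 64: (l_65 − l_66) / l_64.
= (109005 − 106621) / 110019 = 2384 / 110019 = 0.021669.

0.0217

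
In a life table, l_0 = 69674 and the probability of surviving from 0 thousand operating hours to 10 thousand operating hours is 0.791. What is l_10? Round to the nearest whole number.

l_10 = l_0 × p = 69674 × 0.791 = 55112.

55112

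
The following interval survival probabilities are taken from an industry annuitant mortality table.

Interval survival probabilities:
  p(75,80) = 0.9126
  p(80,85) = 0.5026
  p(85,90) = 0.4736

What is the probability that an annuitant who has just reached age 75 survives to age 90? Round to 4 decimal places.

0.2172

Survival from 75 to 90 is the product of surviving each interval: 0.9126 × 0.5026 × 0.4736.
= 0.217227.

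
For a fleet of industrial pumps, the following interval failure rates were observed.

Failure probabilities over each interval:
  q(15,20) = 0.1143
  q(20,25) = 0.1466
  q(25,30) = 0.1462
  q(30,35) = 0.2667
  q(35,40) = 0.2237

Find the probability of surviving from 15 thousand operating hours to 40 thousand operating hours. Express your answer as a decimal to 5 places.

0.36737

Chaining the interval survival probabilities: (1 − 0.1143) × (1 − 0.1466) × (1 − 0.1462) × (1 − 0.2667) × (1 − 0.2237).
= 0.8857 × 0.8534 × 0.8538 × 0.7333 × 0.7763 = 0.367373.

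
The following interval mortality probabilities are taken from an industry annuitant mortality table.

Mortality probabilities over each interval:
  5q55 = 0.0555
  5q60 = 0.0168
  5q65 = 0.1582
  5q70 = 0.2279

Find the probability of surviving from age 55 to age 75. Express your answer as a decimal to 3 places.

Chaining the interval survival probabilities: (1 − 0.0555) × (1 − 0.0168) × (1 − 0.1582) × (1 − 0.2279).
= 0.9445 × 0.9832 × 0.8418 × 0.7721 = 0.603568.

0.604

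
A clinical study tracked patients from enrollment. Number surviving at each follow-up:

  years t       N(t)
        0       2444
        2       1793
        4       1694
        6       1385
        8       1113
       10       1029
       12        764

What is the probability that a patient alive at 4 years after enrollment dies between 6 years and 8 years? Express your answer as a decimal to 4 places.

0.1606

This is the probability of reaching 6 but not 8, conditional on being alive at 4: (N(6) − N(8)) / N(4).
= (1385 − 1113) / 1694 = 272 / 1694 = 0.160567.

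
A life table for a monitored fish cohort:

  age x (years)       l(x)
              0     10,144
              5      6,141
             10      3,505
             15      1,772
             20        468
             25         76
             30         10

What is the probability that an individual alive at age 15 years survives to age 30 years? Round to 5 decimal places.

0.00564

The conditional survival probability is l(30)/l(15) = 10/1,772 = 0.005643.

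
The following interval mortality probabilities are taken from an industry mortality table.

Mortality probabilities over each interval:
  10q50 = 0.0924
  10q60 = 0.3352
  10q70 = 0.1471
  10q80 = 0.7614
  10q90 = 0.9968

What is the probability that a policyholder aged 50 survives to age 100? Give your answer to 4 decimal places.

Chaining the interval survival probabilities: (1 − 0.0924) × (1 − 0.3352) × (1 − 0.1471) × (1 − 0.7614) × (1 − 0.9968).
= 0.9076 × 0.6648 × 0.8529 × 0.2386 × 0.0032 = 0.000393.

0.0004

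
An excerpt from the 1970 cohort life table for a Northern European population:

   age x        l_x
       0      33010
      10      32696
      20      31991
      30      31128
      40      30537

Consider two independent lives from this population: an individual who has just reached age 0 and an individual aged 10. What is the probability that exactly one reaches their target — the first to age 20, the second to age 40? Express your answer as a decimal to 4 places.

p₁ = l_20/l_0 = 31991/33010 = 0.969131; p₂ = l_40/l_10 = 30537/32696 = 0.933967.
P(exactly one) = p₁(1−p₂) + (1−p₁)p₂ = 0.063995 + 0.028831 = 0.092825.

0.0928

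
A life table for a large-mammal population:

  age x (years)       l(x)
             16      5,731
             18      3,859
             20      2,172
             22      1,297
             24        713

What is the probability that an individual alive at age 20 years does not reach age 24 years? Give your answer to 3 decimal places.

0.672

P(die before 24 | alive at 20) = 1 − l(24)/l(20) = 1 − 713/2,172 = (1,459)/2,172 = 0.671731.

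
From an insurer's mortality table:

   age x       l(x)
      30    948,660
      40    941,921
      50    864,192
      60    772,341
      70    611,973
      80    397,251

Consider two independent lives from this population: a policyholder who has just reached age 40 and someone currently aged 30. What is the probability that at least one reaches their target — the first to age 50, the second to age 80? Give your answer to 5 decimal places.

p₁ = l(50)/l(40) = 864,192/941,921 = 0.917478; p₂ = l(80)/l(30) = 397,251/948,660 = 0.418750.
P(at least one) = 1 − (1−p₁)(1−p₂) = 1 − 0.082522 × 0.581250 = 0.952034.

0.95203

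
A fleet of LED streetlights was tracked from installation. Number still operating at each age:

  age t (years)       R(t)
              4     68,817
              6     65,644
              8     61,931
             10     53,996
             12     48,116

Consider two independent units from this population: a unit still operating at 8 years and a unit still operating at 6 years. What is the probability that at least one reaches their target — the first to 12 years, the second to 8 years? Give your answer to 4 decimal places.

p₁ = R(12)/R(8) = 48,116/61,931 = 0.776929; p₂ = R(8)/R(6) = 61,931/65,644 = 0.943437.
P(at least one) = 1 − (1−p₁)(1−p₂) = 1 − 0.223071 × 0.056563 = 0.987382.

0.9874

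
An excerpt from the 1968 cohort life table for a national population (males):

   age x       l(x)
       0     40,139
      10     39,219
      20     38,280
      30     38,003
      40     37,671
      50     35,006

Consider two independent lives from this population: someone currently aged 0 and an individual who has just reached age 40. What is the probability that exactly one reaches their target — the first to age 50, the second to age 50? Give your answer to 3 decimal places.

0.181

p₁ = l(50)/l(0) = 35,006/40,139 = 0.872119; p₂ = l(50)/l(40) = 35,006/37,671 = 0.929256.
P(exactly one) = p₁(1−p₂) + (1−p₁)p₂ = 0.061697 + 0.118834 = 0.180531.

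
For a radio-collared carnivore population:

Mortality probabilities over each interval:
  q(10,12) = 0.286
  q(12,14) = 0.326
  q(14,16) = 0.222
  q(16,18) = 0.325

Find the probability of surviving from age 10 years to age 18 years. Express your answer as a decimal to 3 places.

0.253

Chaining the interval survival probabilities: (1 − 0.286) × (1 − 0.326) × (1 − 0.222) × (1 − 0.325).
= 0.714 × 0.674 × 0.778 × 0.675 = 0.252721.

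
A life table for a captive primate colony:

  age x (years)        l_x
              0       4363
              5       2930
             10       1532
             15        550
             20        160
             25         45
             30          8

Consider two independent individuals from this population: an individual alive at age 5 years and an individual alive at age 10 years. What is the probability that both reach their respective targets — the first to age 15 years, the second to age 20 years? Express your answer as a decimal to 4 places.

p₁ = l_15/l_5 = 550/2930 = 0.187713; p₂ = l_20/l_10 = 160/1532 = 0.104439.
P(both) = p₁ × p₂ = 0.187713 × 0.104439 = 0.019605.

0.0196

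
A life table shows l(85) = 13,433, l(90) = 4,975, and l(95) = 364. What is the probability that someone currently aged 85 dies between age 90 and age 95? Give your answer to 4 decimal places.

0.3433

This is the probability of reaching 90 but not 95, conditional on being alive at 85: (l(90) − l(95)) / l(85).
= (4,975 − 364) / 13,433 = 4,611 / 13,433 = 0.343259.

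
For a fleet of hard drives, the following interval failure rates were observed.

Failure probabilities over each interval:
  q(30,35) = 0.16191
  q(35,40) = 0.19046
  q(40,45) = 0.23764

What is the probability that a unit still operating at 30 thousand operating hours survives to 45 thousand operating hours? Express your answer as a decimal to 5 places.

Survival from 30 to 45 is the product of surviving each interval: (1 − 0.16191) × (1 − 0.19046) × (1 − 0.23764).
= 0.83809 × 0.80954 × 0.76236 = 0.517236.

0.51724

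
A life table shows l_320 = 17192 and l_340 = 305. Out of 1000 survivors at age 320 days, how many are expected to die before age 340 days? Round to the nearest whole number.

982

The relevant probability is 1 − 305/17192 = 0.982259.
Expected number = 1000 × 0.982259 = 982.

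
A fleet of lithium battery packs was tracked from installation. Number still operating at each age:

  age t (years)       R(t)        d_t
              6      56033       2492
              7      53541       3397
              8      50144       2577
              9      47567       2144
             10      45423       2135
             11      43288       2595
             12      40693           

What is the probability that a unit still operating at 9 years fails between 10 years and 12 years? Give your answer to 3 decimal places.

0.099

This is the probability of reaching 10 but not 12, conditional on being operational at 9: (R(10) − R(12)) / R(9).
= (45423 − 40693) / 47567 = 4730 / 47567 = 0.099439.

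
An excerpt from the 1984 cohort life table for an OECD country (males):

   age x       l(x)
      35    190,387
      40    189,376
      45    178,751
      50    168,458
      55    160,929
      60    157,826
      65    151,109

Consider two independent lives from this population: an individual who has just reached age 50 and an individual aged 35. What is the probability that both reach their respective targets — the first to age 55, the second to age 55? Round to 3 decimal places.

p₁ = l(55)/l(50) = 160,929/168,458 = 0.955306; p₂ = l(55)/l(35) = 160,929/190,387 = 0.845273.
P(both) = p₁ × p₂ = 0.955306 × 0.845273 = 0.807494.

0.807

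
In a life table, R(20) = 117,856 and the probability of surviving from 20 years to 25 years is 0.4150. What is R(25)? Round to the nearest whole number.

R(25) = R(20) × p = 117,856 × 0.4150 = 48910.

48910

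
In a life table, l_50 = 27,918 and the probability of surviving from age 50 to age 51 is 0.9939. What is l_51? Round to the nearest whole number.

l_51 = l_50 × p = 27,918 × 0.9939 = 27748.

27748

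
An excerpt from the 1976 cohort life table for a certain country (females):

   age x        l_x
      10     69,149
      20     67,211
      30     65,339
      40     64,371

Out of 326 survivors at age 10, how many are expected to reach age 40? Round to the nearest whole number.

303

The relevant probability is 64,371/69,149 = 0.930903.
Expected number = 326 × 0.930903 = 303.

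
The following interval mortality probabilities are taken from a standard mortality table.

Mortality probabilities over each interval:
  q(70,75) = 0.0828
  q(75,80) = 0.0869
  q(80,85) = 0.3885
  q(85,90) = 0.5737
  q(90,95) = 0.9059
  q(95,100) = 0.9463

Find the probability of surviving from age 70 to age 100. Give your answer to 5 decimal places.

The overall survival probability is (1 − 0.0828) × (1 − 0.0869) × (1 − 0.3885) × (1 − 0.5737) × (1 − 0.9059) × (1 − 0.9463).
= 0.9172 × 0.9131 × 0.6115 × 0.4263 × 0.0941 × 0.0537 = 0.001103.

0.00110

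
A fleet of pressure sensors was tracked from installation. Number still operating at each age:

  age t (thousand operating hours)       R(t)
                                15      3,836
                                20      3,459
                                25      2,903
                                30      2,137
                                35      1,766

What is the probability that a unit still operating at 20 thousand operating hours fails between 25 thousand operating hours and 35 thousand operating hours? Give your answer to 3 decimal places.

This is the probability of reaching 25 but not 35, conditional on being operational at 20: (R(25) − R(35)) / R(20).
= (2,903 − 1,766) / 3,459 = 1,137 / 3,459 = 0.328708.

0.329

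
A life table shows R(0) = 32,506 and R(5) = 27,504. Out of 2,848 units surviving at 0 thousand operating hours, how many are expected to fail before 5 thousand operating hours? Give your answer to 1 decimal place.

438.2

The relevant probability is 1 − 27,504/32,506 = 0.153879.
Expected number = 2,848 × 0.153879 = 438.2.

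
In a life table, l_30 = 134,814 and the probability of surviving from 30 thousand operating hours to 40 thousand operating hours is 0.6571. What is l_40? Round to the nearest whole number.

l_40 = l_30 × p = 134,814 × 0.6571 = 88586.

88586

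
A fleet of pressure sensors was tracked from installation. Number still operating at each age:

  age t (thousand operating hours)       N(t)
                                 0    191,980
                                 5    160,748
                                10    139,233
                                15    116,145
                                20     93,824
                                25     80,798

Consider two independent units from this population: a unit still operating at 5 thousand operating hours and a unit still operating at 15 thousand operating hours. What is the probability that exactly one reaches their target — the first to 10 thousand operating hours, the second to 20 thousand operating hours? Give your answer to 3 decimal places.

0.275

p₁ = N(10)/N(5) = 139,233/160,748 = 0.866157; p₂ = N(20)/N(15) = 93,824/116,145 = 0.807818.
P(exactly one) = p₁(1−p₂) + (1−p₁)p₂ = 0.166460 + 0.108121 = 0.274581.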